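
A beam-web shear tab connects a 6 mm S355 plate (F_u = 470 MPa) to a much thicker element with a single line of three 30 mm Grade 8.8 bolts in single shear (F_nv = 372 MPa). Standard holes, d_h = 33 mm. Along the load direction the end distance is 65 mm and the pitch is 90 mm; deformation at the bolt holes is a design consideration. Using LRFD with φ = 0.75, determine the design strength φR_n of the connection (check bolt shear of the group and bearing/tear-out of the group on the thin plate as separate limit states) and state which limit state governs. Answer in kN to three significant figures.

Bolt shear: A_b = π·30²/4 = 706.9 mm²; R_n = 372 × 706.9 × 3 × 1 / 1000 = 788.9 kN → 0.75 × 788.9 = 592 kN.
Bearing (1.2 l_c t F_u ≤ 2.4 d t F_u): upper limit = 2.4·30·6·470 / 1000 = 203 kN.
  Edge l_c = 65 − 33/2 = 48.5 → r_n = 164.1 kN; interior l_c = 90 − 33 = 57 → r_n = 192.9 kN.
  R_n,bearing = 1·164.1 + 2·192.9 = 549.9 kN → 0.75 × 549.9 = 412 kN.
Bearing governs: 412 kN.

412 kN (bearing governs)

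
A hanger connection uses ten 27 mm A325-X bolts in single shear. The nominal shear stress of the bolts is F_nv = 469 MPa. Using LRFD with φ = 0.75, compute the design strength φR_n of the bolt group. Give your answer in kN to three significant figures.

2010 kN

A_b = π × 27² / 4 = 572.6 mm².
R_n = F_nv · A_b · n · n_s = 469 × 572.6 × 10 × 1 / 1000 = 2685 kN.
Design strength φR_n = 0.75 × 2685 = 2010 kN.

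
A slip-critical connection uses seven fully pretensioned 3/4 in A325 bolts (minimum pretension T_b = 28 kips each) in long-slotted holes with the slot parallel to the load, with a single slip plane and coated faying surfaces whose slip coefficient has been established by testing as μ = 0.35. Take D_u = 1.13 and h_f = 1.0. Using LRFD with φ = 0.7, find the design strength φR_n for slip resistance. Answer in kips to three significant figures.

R_n = μ · D_u · h_f · T_b · n_s · n_b = 0.35 × 1.13 × 1.0 × 28 × 1 × 7 = 77.52 kips.
Design strength φR_n = 0.7 × 77.52 = 54.3 kips.

54.3 kips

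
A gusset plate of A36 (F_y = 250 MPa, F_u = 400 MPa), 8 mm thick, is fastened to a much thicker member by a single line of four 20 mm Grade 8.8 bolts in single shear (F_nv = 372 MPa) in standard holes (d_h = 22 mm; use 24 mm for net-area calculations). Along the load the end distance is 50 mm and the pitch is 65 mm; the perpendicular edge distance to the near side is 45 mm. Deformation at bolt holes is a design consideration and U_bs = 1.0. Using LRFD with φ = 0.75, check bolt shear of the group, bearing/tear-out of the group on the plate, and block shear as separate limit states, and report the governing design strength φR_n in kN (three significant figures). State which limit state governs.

300 kN (block shear governs)

Bolt shear: A_b = π·20²/4 = 314.2 mm²; R_n = 372 × 314.2 × 4 × 1 / 1000 = 467.5 kN → 0.75 × 467.5 = 351 kN.
Bearing: edge l_c = 39, r_n = 149.8 kN; interior l_c = 43, r_n = 153.6 kN; R_n = 149.8 + 3·153.6 = 610.6 kN → 458 kN.
Block shear: A_gv = 1960, A_nv = 1288, A_nt = 264 mm²; R_n = min(0.6F_uA_nv, 0.6F_yA_gv) + U_bs·F_u·A_nt = 399.6 kN → 300 kN.
Block shear governs: 300 kN.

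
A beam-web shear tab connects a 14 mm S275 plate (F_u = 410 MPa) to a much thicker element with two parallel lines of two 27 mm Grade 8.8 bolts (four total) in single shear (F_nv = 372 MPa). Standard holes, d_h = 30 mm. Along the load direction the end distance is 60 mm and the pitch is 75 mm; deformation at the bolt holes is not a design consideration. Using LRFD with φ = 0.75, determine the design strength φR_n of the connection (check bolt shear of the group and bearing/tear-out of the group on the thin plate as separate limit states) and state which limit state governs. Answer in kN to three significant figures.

Bolt shear: A_b = π·27²/4 = 572.6 mm²; R_n = 372 × 572.6 × 4 × 1 / 1000 = 852 kN → 0.75 × 852 = 639 kN.
Bearing (1.5 l_c t F_u ≤ 3.0 d t F_u): upper limit = 3.0·27·14·410 / 1000 = 464.9 kN.
  Edge l_c = 60 − 30/2 = 45 → r_n = 387.4 kN; interior l_c = 75 − 30 = 45 → r_n = 387.4 kN.
  R_n,bearing = 2·387.4 + 2·387.4 = 1550 kN → 0.75 × 1550 = 1160 kN.
Bolt shear governs: 639 kN.

639 kN (bolt shear governs)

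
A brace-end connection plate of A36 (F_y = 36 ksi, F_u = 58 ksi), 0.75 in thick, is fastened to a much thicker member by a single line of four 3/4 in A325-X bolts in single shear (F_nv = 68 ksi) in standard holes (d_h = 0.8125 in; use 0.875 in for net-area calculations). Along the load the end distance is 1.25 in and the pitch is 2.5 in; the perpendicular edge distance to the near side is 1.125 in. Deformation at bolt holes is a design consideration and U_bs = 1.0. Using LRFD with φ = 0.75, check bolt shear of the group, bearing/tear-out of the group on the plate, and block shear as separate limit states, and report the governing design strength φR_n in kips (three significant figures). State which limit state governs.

90.1 kips (bolt shear governs)

Bolt shear: A_b = π·0.75²/4 = 0.4418 in²; R_n = 68 × 0.4418 × 4 × 1 = 120.2 kips → 0.75 × 120.2 = 90.1 kips.
Bearing: edge l_c = 0.8438, r_n = 44.04 kips; interior l_c = 1.688, r_n = 78.3 kips; R_n = 44.04 + 3·78.3 = 278.9 kips → 209 kips.
Block shear: A_gv = 6.562, A_nv = 4.266, A_nt = 0.5156 in²; R_n = min(0.6F_uA_nv, 0.6F_yA_gv) + U_bs·F_u·A_nt = 171.7 kips → 129 kips.
Bolt shear governs: 90.1 kips.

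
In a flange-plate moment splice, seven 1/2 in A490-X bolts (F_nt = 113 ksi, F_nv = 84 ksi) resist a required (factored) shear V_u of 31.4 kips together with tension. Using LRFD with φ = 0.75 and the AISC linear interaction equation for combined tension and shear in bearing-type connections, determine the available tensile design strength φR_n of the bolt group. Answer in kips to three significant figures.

109 kips

A_b = π·0.5²/4 = 0.1963 in²; f_rv = 31.4 / (7 × 0.1963) = 22.85 ksi.
F'_nt = 1.3 F_nt − (F_nt / φF_nv) f_rv = 1.3·113 − (113/(0.75·84))·22.85 = 105.9 ksi, capped at F_nt → F'_nt = 105.9 ksi.
R_n = F'_nt · A_b · n = 105.9 × 0.1963 × 7 = 145.6 kips.
Design strength φR_n = 0.75 × 145.6 = 109 kips.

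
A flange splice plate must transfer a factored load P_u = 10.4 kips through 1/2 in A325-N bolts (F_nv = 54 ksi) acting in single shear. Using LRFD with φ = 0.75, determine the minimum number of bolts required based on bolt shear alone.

A_b = π·0.5²/4 = 0.1963 in².
Per-bolt design strength φR_n = 0.75 × 54 × 0.1963 × 1 = 7.952 kips.
n ≥ 10.4 / 7.952 = 1.308 → use 2 bolts.

2 bolts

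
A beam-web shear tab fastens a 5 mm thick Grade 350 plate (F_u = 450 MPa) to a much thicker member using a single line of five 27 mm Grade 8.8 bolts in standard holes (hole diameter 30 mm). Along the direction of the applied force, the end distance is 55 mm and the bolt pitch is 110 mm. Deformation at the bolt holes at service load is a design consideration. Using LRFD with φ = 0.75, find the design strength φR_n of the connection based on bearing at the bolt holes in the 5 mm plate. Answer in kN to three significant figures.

Per bolt r_n = 1.2 l_c t F_u ≤ 2.4 d t F_u; upper limit = 2.4 × 27 × 5 × 450 / 1000 = 145.8 kN.
Edge bolt: l_c = 55 − 30/2 = 40 mm → 1.2 × 40 × 5 × 450 / 1000 = 108 → r_n = 108 kN.
Interior bolts: l_c = 110 − 30 = 80 mm → 1.2 × 80 × 5 × 450 / 1000 = 216 → r_n = 145.8 kN.
R_n = 1 × 108 + 4 × 145.8 = 691.2 kN.
Design strength φR_n = 0.75 × 691.2 = 518 kN.

518 kN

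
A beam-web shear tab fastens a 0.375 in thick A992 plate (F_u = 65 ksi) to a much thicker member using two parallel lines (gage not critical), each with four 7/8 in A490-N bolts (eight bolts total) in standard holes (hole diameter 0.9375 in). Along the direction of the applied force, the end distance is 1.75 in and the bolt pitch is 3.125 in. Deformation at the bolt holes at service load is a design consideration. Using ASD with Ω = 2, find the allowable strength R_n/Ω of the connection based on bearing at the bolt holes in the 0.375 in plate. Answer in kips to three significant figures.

191 kips

Per bolt r_n = 1.2 l_c t F_u ≤ 2.4 d t F_u; upper limit = 2.4 × 0.875 × 0.375 × 65 = 51.19 kips.
Edge bolt: l_c = 1.75 − 0.9375/2 = 1.281 in → 1.2 × 1.281 × 0.375 × 65 = 37.48 → r_n = 37.48 kips.
Interior bolts: l_c = 3.125 − 0.9375 = 2.188 in → 1.2 × 2.188 × 0.375 × 65 = 63.98 → r_n = 51.19 kips.
R_n = 2 × 37.48 + 6 × 51.19 = 382.1 kips.
Allowable strength R_n/Ω = 382.1 / 2 = 191 kips.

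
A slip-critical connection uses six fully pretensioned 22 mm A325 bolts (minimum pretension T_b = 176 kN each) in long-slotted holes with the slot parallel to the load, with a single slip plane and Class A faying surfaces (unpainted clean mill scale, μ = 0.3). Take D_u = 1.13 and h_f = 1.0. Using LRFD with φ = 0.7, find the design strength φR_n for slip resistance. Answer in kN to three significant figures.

251 kN

R_n = μ · D_u · h_f · T_b · n_s · n_b = 0.3 × 1.13 × 1.0 × 176 × 1 × 6 = 358 kN.
Design strength φR_n = 0.7 × 358 = 251 kN.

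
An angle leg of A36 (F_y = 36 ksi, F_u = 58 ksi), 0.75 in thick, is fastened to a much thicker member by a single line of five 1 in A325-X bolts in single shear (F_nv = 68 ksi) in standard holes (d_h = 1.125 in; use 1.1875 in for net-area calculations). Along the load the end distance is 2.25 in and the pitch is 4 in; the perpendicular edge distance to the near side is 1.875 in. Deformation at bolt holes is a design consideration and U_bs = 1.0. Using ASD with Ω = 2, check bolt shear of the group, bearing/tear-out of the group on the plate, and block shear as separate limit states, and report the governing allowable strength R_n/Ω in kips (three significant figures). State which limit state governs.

Bolt shear: A_b = π·1²/4 = 0.7854 in²; R_n = 68 × 0.7854 × 5 × 1 = 267 kips → 267 / 2 = 134 kips.
Bearing: edge l_c = 1.688, r_n = 88.09 kips; interior l_c = 2.875, r_n = 104.4 kips; R_n = 88.09 + 4·104.4 = 505.7 kips → 253 kips.
Block shear: A_gv = 13.69, A_nv = 9.68, A_nt = 0.9609 in²; R_n = min(0.6F_uA_nv, 0.6F_yA_gv) + U_bs·F_u·A_nt = 351.4 kips → 176 kips.
Bolt shear governs: 134 kips.

134 kips (bolt shear governs)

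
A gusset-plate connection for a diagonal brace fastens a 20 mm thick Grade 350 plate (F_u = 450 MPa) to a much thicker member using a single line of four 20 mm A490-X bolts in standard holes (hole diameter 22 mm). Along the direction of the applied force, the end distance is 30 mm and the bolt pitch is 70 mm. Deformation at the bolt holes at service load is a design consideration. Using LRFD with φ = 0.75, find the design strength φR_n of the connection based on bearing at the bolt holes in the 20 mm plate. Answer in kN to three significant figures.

1130 kN

Per bolt r_n = 1.2 l_c t F_u ≤ 2.4 d t F_u; upper limit = 2.4 × 20 × 20 × 450 / 1000 = 432 kN.
Edge bolt: l_c = 30 − 22/2 = 19 mm → 1.2 × 19 × 20 × 450 / 1000 = 205.2 → r_n = 205.2 kN.
Interior bolts: l_c = 70 − 22 = 48 mm → 1.2 × 48 × 20 × 450 / 1000 = 518.4 → r_n = 432 kN.
R_n = 1 × 205.2 + 3 × 432 = 1501 kN.
Design strength φR_n = 0.75 × 1501 = 1130 kN.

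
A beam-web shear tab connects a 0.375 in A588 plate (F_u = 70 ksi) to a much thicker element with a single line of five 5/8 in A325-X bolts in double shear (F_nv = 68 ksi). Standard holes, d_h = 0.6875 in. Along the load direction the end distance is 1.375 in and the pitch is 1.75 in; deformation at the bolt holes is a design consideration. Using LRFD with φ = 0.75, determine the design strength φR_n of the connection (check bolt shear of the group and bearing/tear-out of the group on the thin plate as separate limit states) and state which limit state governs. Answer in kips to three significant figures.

125 kips (bearing governs)

Bolt shear: A_b = π·0.625²/4 = 0.3068 in²; R_n = 68 × 0.3068 × 5 × 2 = 208.6 kips → 0.75 × 208.6 = 156 kips.
Bearing (1.2 l_c t F_u ≤ 2.4 d t F_u): upper limit = 2.4·0.625·0.375·70 = 39.38 kips.
  Edge l_c = 1.375 − 0.6875/2 = 1.031 → r_n = 32.48 kips; interior l_c = 1.75 − 0.6875 = 1.062 → r_n = 33.47 kips.
  R_n,bearing = 1·32.48 + 4·33.47 = 166.4 kips → 0.75 × 166.4 = 125 kips.
Bearing governs: 125 kips.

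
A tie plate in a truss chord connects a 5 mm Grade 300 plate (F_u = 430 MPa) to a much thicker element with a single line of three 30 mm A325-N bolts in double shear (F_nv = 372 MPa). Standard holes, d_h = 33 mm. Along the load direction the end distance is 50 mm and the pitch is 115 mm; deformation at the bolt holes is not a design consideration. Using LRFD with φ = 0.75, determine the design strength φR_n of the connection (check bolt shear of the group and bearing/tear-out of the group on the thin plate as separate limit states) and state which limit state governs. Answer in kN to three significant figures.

Bolt shear: A_b = π·30²/4 = 706.9 mm²; R_n = 372 × 706.9 × 3 × 2 / 1000 = 1578 kN → 0.75 × 1578 = 1180 kN.
Bearing (1.5 l_c t F_u ≤ 3.0 d t F_u): upper limit = 3.0·30·5·430 / 1000 = 193.5 kN.
  Edge l_c = 50 − 33/2 = 33.5 → r_n = 108 kN; interior l_c = 115 − 33 = 82 → r_n = 193.5 kN.
  R_n,bearing = 1·108 + 2·193.5 = 495 kN → 0.75 × 495 = 371 kN.
Bearing governs: 371 kN.

371 kN (bearing governs)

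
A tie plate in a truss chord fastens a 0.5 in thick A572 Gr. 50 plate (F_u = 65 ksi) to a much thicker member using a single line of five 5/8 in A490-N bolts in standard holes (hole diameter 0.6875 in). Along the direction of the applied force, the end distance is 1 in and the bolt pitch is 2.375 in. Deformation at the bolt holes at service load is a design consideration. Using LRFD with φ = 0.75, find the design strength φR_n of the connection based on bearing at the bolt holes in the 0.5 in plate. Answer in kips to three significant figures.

165 kips

Per bolt r_n = 1.2 l_c t F_u ≤ 2.4 d t F_u; upper limit = 2.4 × 0.625 × 0.5 × 65 = 48.75 kips.
Edge bolt: l_c = 1 − 0.6875/2 = 0.6562 in → 1.2 × 0.6562 × 0.5 × 65 = 25.59 → r_n = 25.59 kips.
Interior bolts: l_c = 2.375 − 0.6875 = 1.688 in → 1.2 × 1.688 × 0.5 × 65 = 65.81 → r_n = 48.75 kips.
R_n = 1 × 25.59 + 4 × 48.75 = 220.6 kips.
Design strength φR_n = 0.75 × 220.6 = 165 kips.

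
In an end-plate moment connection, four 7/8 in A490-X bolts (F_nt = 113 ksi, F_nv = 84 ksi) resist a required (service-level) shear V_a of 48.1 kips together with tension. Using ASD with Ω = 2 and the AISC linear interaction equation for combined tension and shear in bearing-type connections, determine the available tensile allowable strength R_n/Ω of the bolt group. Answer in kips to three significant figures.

112 kips

A_b = π·0.875²/4 = 0.6013 in²; f_rv = 48.1 / (4 × 0.6013) = 20 ksi.
F'_nt = 1.3 F_nt − (Ω F_nt / F_nv) f_rv = 1.3·113 − (2·113/84)·20 = 93.1 ksi, capped at F_nt → F'_nt = 93.1 ksi.
R_n = F'_nt · A_b · n = 93.1 × 0.6013 × 4 = 223.9 kips.
Allowable strength R_n/Ω = 223.9 / 2 = 112 kips.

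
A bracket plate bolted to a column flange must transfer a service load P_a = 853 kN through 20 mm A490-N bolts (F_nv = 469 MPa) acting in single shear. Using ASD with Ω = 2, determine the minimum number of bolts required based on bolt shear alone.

A_b = π·20²/4 = 314.2 mm².
Per-bolt allowable strength R_n/Ω = 469 × 314.2 × 1 / 1000 / 2 = 73.67 kN.
n ≥ 853 / 73.67 = 11.58 → use 12 bolts.

12 bolts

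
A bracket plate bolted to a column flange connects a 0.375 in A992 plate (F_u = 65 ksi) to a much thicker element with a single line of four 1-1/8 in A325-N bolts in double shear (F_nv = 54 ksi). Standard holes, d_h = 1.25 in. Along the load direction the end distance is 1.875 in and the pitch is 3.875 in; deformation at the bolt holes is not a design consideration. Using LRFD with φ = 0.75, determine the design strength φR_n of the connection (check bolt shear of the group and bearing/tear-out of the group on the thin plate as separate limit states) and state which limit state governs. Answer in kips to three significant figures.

219 kips (bearing governs)

Bolt shear: A_b = π·1.125²/4 = 0.994 in²; R_n = 54 × 0.994 × 4 × 2 = 429.4 kips → 0.75 × 429.4 = 322 kips.
Bearing (1.5 l_c t F_u ≤ 3.0 d t F_u): upper limit = 3.0·1.125·0.375·65 = 82.27 kips.
  Edge l_c = 1.875 − 1.25/2 = 1.25 → r_n = 45.7 kips; interior l_c = 3.875 − 1.25 = 2.625 → r_n = 82.27 kips.
  R_n,bearing = 1·45.7 + 3·82.27 = 292.5 kips → 0.75 × 292.5 = 219 kips.
Bearing governs: 219 kips.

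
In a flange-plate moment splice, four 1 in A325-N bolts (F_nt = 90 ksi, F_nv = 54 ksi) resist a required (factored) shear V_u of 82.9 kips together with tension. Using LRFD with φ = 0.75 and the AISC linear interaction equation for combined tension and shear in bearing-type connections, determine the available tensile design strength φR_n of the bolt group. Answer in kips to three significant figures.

A_b = π·1²/4 = 0.7854 in²; f_rv = 82.9 / (4 × 0.7854) = 26.39 ksi.
F'_nt = 1.3 F_nt − (F_nt / φF_nv) f_rv = 1.3·90 − (90/(0.75·54))·26.39 = 58.36 ksi, capped at F_nt → F'_nt = 58.36 ksi.
R_n = F'_nt · A_b · n = 58.36 × 0.7854 × 4 = 183.3 kips.
Design strength φR_n = 0.75 × 183.3 = 138 kips.

138 kips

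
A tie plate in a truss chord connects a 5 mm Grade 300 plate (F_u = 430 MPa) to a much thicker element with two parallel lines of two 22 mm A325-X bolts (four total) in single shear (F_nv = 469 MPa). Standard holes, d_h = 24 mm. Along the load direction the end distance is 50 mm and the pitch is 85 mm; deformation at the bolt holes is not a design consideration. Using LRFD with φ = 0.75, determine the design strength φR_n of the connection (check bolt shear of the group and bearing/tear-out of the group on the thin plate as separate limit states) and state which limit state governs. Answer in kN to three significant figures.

397 kN (bearing governs)

Bolt shear: A_b = π·22²/4 = 380.1 mm²; R_n = 469 × 380.1 × 4 × 1 / 1000 = 713.1 kN → 0.75 × 713.1 = 535 kN.
Bearing (1.5 l_c t F_u ≤ 3.0 d t F_u): upper limit = 3.0·22·5·430 / 1000 = 141.9 kN.
  Edge l_c = 50 − 24/2 = 38 → r_n = 122.5 kN; interior l_c = 85 − 24 = 61 → r_n = 141.9 kN.
  R_n,bearing = 2·122.5 + 2·141.9 = 528.9 kN → 0.75 × 528.9 = 397 kN.
Bearing governs: 397 kN.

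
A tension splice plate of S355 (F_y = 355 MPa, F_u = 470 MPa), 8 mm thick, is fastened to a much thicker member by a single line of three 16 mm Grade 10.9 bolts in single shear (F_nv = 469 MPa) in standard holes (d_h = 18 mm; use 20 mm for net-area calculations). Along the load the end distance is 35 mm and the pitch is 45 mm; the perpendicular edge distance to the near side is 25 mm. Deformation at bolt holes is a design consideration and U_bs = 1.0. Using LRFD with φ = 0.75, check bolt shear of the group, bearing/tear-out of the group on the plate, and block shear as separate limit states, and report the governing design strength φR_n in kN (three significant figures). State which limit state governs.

Bolt shear: A_b = π·16²/4 = 201.1 mm²; R_n = 469 × 201.1 × 3 × 1 / 1000 = 282.9 kN → 0.75 × 282.9 = 212 kN.
Bearing: edge l_c = 26, r_n = 117.3 kN; interior l_c = 27, r_n = 121.8 kN; R_n = 117.3 + 2·121.8 = 361 kN → 271 kN.
Block shear: A_gv = 1000, A_nv = 600, A_nt = 120 mm²; R_n = min(0.6F_uA_nv, 0.6F_yA_gv) + U_bs·F_u·A_nt = 225.6 kN → 169 kN.
Block shear governs: 169 kN.

169 kN (block shear governs)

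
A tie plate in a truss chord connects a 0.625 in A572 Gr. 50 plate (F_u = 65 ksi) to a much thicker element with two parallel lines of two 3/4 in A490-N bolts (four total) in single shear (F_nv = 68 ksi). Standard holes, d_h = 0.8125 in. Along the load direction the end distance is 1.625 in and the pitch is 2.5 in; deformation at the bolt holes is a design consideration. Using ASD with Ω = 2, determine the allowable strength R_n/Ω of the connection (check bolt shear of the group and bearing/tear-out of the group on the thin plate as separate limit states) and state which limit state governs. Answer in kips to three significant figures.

60.1 kips (bolt shear governs)

Bolt shear: A_b = π·0.75²/4 = 0.4418 in²; R_n = 68 × 0.4418 × 4 × 1 = 120.2 kips → 120.2 / 2 = 60.1 kips.
Bearing (1.2 l_c t F_u ≤ 2.4 d t F_u): upper limit = 2.4·0.75·0.625·65 = 73.12 kips.
  Edge l_c = 1.625 − 0.8125/2 = 1.219 → r_n = 59.41 kips; interior l_c = 2.5 − 0.8125 = 1.688 → r_n = 73.12 kips.
  R_n,bearing = 2·59.41 + 2·73.12 = 265.1 kips → 265.1 / 2 = 133 kips.
Bolt shear governs: 60.1 kips.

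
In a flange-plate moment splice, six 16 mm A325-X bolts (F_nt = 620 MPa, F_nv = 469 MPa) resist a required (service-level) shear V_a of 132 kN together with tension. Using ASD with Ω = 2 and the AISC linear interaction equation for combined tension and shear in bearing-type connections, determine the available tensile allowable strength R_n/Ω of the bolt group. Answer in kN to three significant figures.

A_b = π·16²/4 = 201.1 mm²; f_rv = 132 × 1000 / (6 × 201.1) = 109.4 MPa.
F'_nt = 1.3 F_nt − (Ω F_nt / F_nv) f_rv = 1.3·620 − (2·620/469)·109.4 = 516.7 MPa, capped at F_nt → F'_nt = 516.7 MPa.
R_n = F'_nt · A_b · n = 516.7 × 201.1 × 6 / 1000 = 623.3 kN.
Allowable strength R_n/Ω = 623.3 / 2 = 312 kN.

312 kN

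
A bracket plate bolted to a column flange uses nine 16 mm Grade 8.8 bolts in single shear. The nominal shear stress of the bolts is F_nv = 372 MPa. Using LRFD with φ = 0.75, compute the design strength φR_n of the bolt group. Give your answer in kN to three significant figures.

505 kN

A_b = π × 16² / 4 = 201.1 mm².
R_n = F_nv · A_b · n · n_s = 372 × 201.1 × 9 × 1 / 1000 = 673.2 kN.
Design strength φR_n = 0.75 × 673.2 = 505 kN.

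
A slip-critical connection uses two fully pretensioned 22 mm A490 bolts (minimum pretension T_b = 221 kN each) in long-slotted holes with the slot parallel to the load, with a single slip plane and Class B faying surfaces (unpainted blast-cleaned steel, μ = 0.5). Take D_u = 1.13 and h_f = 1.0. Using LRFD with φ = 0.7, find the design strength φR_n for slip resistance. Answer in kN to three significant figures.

175 kN

R_n = μ · D_u · h_f · T_b · n_s · n_b = 0.5 × 1.13 × 1.0 × 221 × 1 × 2 = 249.7 kN.
Design strength φR_n = 0.7 × 249.7 = 175 kN.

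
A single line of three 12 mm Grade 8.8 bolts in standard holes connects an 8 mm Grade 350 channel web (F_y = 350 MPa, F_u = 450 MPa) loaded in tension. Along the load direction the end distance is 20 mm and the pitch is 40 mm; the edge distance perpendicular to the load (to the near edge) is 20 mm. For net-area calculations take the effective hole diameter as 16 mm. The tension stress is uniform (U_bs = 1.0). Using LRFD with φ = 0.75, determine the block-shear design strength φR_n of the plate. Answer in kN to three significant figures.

Shear plane L_v = 20 + 2·40 = 100 mm; A_gv = 100 × 8 = 800 mm².
A_nv = (100 − 2.5·16) × 8 = 480 mm².
A_nt = (20 − 0.5·16) × 8 = 96 mm².
0.6 F_u A_nv = 129.6 kN; 0.6 F_y A_gv = 168 kN → shear rupture governs the shear term.
R_n = 129.6 + 1.0 × 450 × 96 / 1000 = 172.8 kN.
Design strength φR_n = 0.75 × 172.8 = 130 kN.

130 kN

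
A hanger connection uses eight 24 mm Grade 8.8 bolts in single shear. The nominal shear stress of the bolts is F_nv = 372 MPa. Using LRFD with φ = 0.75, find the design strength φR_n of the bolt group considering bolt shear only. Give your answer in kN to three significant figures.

1010 kN

A_b = π × 24² / 4 = 452.4 mm².
R_n = F_nv · A_b · n · n_s = 372 × 452.4 × 8 × 1 / 1000 = 1346 kN.
Design strength φR_n = 0.75 × 1346 = 1010 kN.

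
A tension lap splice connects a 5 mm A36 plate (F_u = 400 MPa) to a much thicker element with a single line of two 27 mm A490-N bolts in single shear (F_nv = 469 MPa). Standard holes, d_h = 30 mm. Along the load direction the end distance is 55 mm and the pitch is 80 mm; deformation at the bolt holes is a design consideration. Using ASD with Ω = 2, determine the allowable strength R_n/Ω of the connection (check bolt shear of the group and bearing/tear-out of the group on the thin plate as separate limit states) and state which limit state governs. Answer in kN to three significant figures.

108 kN (bearing governs)

Bolt shear: A_b = π·27²/4 = 572.6 mm²; R_n = 469 × 572.6 × 2 × 1 / 1000 = 537.1 kN → 537.1 / 2 = 269 kN.
Bearing (1.2 l_c t F_u ≤ 2.4 d t F_u): upper limit = 2.4·27·5·400 / 1000 = 129.6 kN.
  Edge l_c = 55 − 30/2 = 40 → r_n = 96 kN; interior l_c = 80 − 30 = 50 → r_n = 120 kN.
  R_n,bearing = 1·96 + 1·120 = 216 kN → 216 / 2 = 108 kN.
Bearing governs: 108 kN.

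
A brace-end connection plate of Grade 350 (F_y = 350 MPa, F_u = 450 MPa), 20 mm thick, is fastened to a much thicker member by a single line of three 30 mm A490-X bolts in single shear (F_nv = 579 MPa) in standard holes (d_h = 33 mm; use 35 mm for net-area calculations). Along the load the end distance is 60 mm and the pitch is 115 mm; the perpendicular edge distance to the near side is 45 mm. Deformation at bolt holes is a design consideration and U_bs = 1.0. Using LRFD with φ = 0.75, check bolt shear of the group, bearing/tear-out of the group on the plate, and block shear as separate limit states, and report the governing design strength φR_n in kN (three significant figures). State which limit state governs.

Bolt shear: A_b = π·30²/4 = 706.9 mm²; R_n = 579 × 706.9 × 3 × 1 / 1000 = 1228 kN → 0.75 × 1228 = 921 kN.
Bearing: edge l_c = 43.5, r_n = 469.8 kN; interior l_c = 82, r_n = 648 kN; R_n = 469.8 + 2·648 = 1766 kN → 1320 kN.
Block shear: A_gv = 5800, A_nv = 4050, A_nt = 550 mm²; R_n = min(0.6F_uA_nv, 0.6F_yA_gv) + U_bs·F_u·A_nt = 1341 kN → 1010 kN.
Bolt shear governs: 921 kN.

921 kN (bolt shear governs)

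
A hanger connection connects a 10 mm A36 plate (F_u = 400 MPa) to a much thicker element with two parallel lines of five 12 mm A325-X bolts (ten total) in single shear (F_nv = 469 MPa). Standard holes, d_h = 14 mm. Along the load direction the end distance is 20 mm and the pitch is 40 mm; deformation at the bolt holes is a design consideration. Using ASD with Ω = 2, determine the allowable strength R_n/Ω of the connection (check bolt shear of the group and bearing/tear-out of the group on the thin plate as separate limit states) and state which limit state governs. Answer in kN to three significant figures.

Bolt shear: A_b = π·12²/4 = 113.1 mm²; R_n = 469 × 113.1 × 10 × 1 / 1000 = 530.4 kN → 530.4 / 2 = 265 kN.
Bearing (1.2 l_c t F_u ≤ 2.4 d t F_u): upper limit = 2.4·12·10·400 / 1000 = 115.2 kN.
  Edge l_c = 20 − 14/2 = 13 → r_n = 62.4 kN; interior l_c = 40 − 14 = 26 → r_n = 115.2 kN.
  R_n,bearing = 2·62.4 + 8·115.2 = 1046 kN → 1046 / 2 = 523 kN.
Bolt shear governs: 265 kN.

265 kN (bolt shear governs)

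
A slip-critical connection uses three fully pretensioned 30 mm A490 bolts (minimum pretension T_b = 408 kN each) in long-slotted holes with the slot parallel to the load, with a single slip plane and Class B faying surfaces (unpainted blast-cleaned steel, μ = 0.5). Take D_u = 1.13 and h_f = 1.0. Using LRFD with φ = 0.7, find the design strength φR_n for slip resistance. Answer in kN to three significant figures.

484 kN

R_n = μ · D_u · h_f · T_b · n_s · n_b = 0.5 × 1.13 × 1.0 × 408 × 1 × 3 = 691.6 kN.
Design strength φR_n = 0.7 × 691.6 = 484 kN.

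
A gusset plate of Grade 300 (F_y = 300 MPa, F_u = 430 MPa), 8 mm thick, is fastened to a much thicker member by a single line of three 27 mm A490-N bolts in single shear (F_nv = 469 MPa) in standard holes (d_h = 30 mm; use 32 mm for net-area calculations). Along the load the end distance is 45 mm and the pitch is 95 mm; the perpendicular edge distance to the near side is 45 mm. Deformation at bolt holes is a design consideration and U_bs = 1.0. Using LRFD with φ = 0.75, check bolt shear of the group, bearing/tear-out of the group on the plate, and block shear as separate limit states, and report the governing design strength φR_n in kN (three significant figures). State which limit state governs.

315 kN (block shear governs)

Bolt shear: A_b = π·27²/4 = 572.6 mm²; R_n = 469 × 572.6 × 3 × 1 / 1000 = 805.6 kN → 0.75 × 805.6 = 604 kN.
Bearing: edge l_c = 30, r_n = 123.8 kN; interior l_c = 65, r_n = 222.9 kN; R_n = 123.8 + 2·222.9 = 569.7 kN → 427 kN.
Block shear: A_gv = 1880, A_nv = 1240, A_nt = 232 mm²; R_n = min(0.6F_uA_nv, 0.6F_yA_gv) + U_bs·F_u·A_nt = 419.7 kN → 315 kN.
Block shear governs: 315 kN.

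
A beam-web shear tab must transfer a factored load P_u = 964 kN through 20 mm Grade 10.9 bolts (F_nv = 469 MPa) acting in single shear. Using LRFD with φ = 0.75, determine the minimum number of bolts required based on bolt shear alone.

A_b = π·20²/4 = 314.2 mm².
Per-bolt design strength φR_n = 0.75 × 469 × 314.2 × 1 / 1000 = 110.5 kN.
n ≥ 964 / 110.5 = 8.724 → use 9 bolts.

9 bolts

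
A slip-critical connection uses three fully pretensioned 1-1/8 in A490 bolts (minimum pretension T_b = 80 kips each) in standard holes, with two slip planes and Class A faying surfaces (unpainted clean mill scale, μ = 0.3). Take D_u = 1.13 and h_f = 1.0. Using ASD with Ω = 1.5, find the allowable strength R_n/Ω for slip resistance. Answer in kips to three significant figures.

R_n = μ · D_u · h_f · T_b · n_s · n_b = 0.3 × 1.13 × 1.0 × 80 × 2 × 3 = 162.7 kips.
Allowable strength R_n/Ω = 162.7 / 1.5 = 108 kips.

108 kips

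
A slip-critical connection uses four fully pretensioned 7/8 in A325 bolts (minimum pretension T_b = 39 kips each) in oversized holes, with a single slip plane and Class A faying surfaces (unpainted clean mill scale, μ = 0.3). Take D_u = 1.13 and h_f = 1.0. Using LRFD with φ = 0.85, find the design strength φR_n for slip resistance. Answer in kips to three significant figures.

45 kips

R_n = μ · D_u · h_f · T_b · n_s · n_b = 0.3 × 1.13 × 1.0 × 39 × 1 × 4 = 52.88 kips.
Design strength φR_n = 0.85 × 52.88 = 45 kips.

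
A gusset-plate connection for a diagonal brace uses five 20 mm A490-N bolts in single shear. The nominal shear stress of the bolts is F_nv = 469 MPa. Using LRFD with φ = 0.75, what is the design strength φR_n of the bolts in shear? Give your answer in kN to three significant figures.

553 kN

A_b = π × 20² / 4 = 314.2 mm².
R_n = F_nv · A_b · n · n_s = 469 × 314.2 × 5 × 1 / 1000 = 736.7 kN.
Design strength φR_n = 0.75 × 736.7 = 553 kN.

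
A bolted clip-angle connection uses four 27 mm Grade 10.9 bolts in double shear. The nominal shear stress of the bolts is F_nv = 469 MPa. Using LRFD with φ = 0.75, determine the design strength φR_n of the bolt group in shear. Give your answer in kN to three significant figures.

1610 kN

A_b = π × 27² / 4 = 572.6 mm².
R_n = F_nv · A_b · n · n_s = 469 × 572.6 × 4 × 2 / 1000 = 2148 kN.
Design strength φR_n = 0.75 × 2148 = 1610 kN.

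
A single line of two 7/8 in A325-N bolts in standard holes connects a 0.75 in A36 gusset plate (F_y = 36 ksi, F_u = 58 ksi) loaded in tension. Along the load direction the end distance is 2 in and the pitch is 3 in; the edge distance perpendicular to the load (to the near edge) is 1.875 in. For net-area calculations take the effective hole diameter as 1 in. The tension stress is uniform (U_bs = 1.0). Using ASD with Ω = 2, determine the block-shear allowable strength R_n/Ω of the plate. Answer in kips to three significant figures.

70.4 kips

Shear plane L_v = 2 + 1·3 = 5 in; A_gv = 5 × 0.75 = 3.75 in².
A_nv = (5 − 1.5·1) × 0.75 = 2.625 in².
A_nt = (1.875 − 0.5·1) × 0.75 = 1.031 in².
0.6 F_u A_nv = 91.35 kips; 0.6 F_y A_gv = 81 kips → shear yielding governs the shear term.
R_n = 81 + 1.0 × 58 × 1.031 = 140.8 kips.
Allowable strength R_n/Ω = 140.8 / 2 = 70.4 kips.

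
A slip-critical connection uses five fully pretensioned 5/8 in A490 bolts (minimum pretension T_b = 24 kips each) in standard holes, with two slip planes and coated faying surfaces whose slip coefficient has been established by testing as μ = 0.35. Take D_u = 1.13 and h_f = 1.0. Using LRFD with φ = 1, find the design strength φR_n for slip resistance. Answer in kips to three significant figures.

94.9 kips

R_n = μ · D_u · h_f · T_b · n_s · n_b = 0.35 × 1.13 × 1.0 × 24 × 2 × 5 = 94.92 kips.
Design strength φR_n = 1 × 94.92 = 94.9 kips.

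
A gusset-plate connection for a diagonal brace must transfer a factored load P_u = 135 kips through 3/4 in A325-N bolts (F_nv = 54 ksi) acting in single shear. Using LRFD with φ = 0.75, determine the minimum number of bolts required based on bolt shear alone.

8 bolts

A_b = π·0.75²/4 = 0.4418 in².
Per-bolt design strength φR_n = 0.75 × 54 × 0.4418 × 1 = 17.89 kips.
n ≥ 135 / 17.89 = 7.545 → use 8 bolts.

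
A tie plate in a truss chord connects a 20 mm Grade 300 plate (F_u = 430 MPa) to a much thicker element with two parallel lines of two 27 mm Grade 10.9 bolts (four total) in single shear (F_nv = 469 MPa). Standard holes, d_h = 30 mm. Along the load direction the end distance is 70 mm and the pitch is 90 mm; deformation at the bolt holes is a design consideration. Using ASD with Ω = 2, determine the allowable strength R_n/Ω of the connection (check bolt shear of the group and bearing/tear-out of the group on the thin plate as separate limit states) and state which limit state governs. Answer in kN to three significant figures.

537 kN (bolt shear governs)

Bolt shear: A_b = π·27²/4 = 572.6 mm²; R_n = 469 × 572.6 × 4 × 1 / 1000 = 1074 kN → 1074 / 2 = 537 kN.
Bearing (1.2 l_c t F_u ≤ 2.4 d t F_u): upper limit = 2.4·27·20·430 / 1000 = 557.3 kN.
  Edge l_c = 70 − 30/2 = 55 → r_n = 557.3 kN; interior l_c = 90 − 30 = 60 → r_n = 557.3 kN.
  R_n,bearing = 2·557.3 + 2·557.3 = 2229 kN → 2229 / 2 = 1110 kN.
Bolt shear governs: 537 kN.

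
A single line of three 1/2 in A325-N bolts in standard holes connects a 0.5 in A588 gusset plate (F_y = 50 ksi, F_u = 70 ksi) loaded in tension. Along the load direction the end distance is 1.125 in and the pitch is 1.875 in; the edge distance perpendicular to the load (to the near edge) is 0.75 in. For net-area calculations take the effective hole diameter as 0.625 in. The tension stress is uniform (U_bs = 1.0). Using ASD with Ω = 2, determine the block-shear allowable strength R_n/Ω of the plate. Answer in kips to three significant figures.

42.4 kips

Shear plane L_v = 1.125 + 2·1.875 = 4.875 in; A_gv = 4.875 × 0.5 = 2.438 in².
A_nv = (4.875 − 2.5·0.625) × 0.5 = 1.656 in².
A_nt = (0.75 − 0.5·0.625) × 0.5 = 0.2188 in².
0.6 F_u A_nv = 69.56 kips; 0.6 F_y A_gv = 73.12 kips → shear rupture governs the shear term.
R_n = 69.56 + 1.0 × 70 × 0.2188 = 84.88 kips.
Allowable strength R_n/Ω = 84.88 / 2 = 42.4 kips.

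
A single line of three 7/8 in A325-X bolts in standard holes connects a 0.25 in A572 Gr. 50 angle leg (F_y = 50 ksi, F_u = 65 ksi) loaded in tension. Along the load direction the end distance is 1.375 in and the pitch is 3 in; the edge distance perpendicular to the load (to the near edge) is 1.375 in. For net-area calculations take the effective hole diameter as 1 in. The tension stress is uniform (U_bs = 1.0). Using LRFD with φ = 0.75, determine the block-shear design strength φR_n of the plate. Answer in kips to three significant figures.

46.3 kips

Shear plane L_v = 1.375 + 2·3 = 7.375 in; A_gv = 7.375 × 0.25 = 1.844 in².
A_nv = (7.375 − 2.5·1) × 0.25 = 1.219 in².
A_nt = (1.375 − 0.5·1) × 0.25 = 0.2188 in².
0.6 F_u A_nv = 47.53 kips; 0.6 F_y A_gv = 55.31 kips → shear rupture governs the shear term.
R_n = 47.53 + 1.0 × 65 × 0.2188 = 61.75 kips.
Design strength φR_n = 0.75 × 61.75 = 46.3 kips.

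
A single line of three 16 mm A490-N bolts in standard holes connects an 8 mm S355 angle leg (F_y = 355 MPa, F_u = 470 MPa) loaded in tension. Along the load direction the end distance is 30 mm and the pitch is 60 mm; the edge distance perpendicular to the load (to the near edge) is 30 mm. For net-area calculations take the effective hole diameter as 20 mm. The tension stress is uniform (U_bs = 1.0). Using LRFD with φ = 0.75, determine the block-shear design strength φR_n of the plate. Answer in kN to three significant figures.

226 kN

Shear plane L_v = 30 + 2·60 = 150 mm; A_gv = 150 × 8 = 1200 mm².
A_nv = (150 − 2.5·20) × 8 = 800 mm².
A_nt = (30 − 0.5·20) × 8 = 160 mm².
0.6 F_u A_nv = 225.6 kN; 0.6 F_y A_gv = 255.6 kN → shear rupture governs the shear term.
R_n = 225.6 + 1.0 × 470 × 160 / 1000 = 300.8 kN.
Design strength φR_n = 0.75 × 300.8 = 226 kN.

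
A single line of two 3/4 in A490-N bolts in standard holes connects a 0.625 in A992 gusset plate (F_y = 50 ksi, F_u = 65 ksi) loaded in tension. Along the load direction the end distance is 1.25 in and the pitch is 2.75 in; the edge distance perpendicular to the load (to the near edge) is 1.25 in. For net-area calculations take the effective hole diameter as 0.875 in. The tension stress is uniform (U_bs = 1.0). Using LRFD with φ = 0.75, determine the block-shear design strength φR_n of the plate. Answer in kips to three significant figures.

Shear plane L_v = 1.25 + 1·2.75 = 4 in; A_gv = 4 × 0.625 = 2.5 in².
A_nv = (4 − 1.5·0.875) × 0.625 = 1.68 in².
A_nt = (1.25 − 0.5·0.875) × 0.625 = 0.5078 in².
0.6 F_u A_nv = 65.51 kips; 0.6 F_y A_gv = 75 kips → shear rupture governs the shear term.
R_n = 65.51 + 1.0 × 65 × 0.5078 = 98.52 kips.
Design strength φR_n = 0.75 × 98.52 = 73.9 kips.

73.9 kips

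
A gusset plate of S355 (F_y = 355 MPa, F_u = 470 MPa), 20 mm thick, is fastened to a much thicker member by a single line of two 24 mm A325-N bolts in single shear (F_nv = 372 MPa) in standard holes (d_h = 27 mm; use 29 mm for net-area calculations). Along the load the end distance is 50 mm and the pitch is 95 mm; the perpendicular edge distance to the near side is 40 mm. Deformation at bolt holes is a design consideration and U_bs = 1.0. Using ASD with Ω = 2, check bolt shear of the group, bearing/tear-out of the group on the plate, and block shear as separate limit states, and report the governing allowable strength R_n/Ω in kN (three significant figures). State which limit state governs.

168 kN (bolt shear governs)

Bolt shear: A_b = π·24²/4 = 452.4 mm²; R_n = 372 × 452.4 × 2 × 1 / 1000 = 336.6 kN → 336.6 / 2 = 168 kN.
Bearing: edge l_c = 36.5, r_n = 411.7 kN; interior l_c = 68, r_n = 541.4 kN; R_n = 411.7 + 1·541.4 = 953.2 kN → 477 kN.
Block shear: A_gv = 2900, A_nv = 2030, A_nt = 510 mm²; R_n = min(0.6F_uA_nv, 0.6F_yA_gv) + U_bs·F_u·A_nt = 812.2 kN → 406 kN.
Bolt shear governs: 168 kN.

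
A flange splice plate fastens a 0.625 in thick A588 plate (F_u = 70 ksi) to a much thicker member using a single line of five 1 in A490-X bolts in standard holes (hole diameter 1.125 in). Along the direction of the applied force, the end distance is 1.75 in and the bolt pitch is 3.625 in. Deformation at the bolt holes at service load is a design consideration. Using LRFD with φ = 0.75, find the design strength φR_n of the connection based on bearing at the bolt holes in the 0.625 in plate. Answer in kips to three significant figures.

362 kips

Per bolt r_n = 1.2 l_c t F_u ≤ 2.4 d t F_u; upper limit = 2.4 × 1 × 0.625 × 70 = 105 kips.
Edge bolt: l_c = 1.75 − 1.125/2 = 1.188 in → 1.2 × 1.188 × 0.625 × 70 = 62.34 → r_n = 62.34 kips.
Interior bolts: l_c = 3.625 − 1.125 = 2.5 in → 1.2 × 2.5 × 0.625 × 70 = 131.2 → r_n = 105 kips.
R_n = 1 × 62.34 + 4 × 105 = 482.3 kips.
Design strength φR_n = 0.75 × 482.3 = 362 kips.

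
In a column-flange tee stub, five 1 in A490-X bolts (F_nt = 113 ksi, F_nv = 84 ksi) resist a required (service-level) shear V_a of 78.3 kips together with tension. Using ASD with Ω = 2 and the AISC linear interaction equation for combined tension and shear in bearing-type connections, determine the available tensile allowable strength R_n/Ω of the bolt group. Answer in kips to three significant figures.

A_b = π·1²/4 = 0.7854 in²; f_rv = 78.3 / (5 × 0.7854) = 19.94 ksi.
F'_nt = 1.3 F_nt − (Ω F_nt / F_nv) f_rv = 1.3·113 − (2·113/84)·19.94 = 93.25 ksi, capped at F_nt → F'_nt = 93.25 ksi.
R_n = F'_nt · A_b · n = 93.25 × 0.7854 × 5 = 366.2 kips.
Allowable strength R_n/Ω = 366.2 / 2 = 183 kips.

183 kips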